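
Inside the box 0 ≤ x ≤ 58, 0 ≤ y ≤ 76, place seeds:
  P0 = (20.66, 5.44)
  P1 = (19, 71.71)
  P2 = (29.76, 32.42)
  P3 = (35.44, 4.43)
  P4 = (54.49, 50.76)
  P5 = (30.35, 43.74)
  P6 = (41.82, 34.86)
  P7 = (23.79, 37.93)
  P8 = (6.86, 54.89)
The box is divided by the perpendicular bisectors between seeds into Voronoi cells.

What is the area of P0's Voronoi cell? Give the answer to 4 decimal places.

Area of P0's cell: 614.6542

1. box [0,58]×[0,76]: [(0, 0) (58, 0) (58, 76) (0, 76)]
2. ⊥bis P0·P1 via (19.83,38.575): [(0, 38.0783) (0, 0) (58, 0) (58, 39.5311)]  |A|=2250.6726
3. ⊥bis P0·P2 via (25.21,18.93): [(0, 27.433) (0, 0) (58, 0) (58, 7.8704)]  |A|=1023.7976
4. ⊥bis P0·P3 via (28.05,4.935): [(28.9208, 17.6784) (0, 27.433) (0, 0) (27.7128, 0)]  |A|=641.651
5. ⊥bis P0·P4 via (37.575,28.1): [(28.9208, 17.6784) (0, 27.433) (0, 0) (27.7128, 0)]  |A|=641.651
6. ⊥bis P0·P5 via (25.505,24.59): [(28.9208, 17.6784) (0, 27.433) (0, 0) (27.7128, 0)]  |A|=641.651
7. ⊥bis P0·P6 via (31.24,20.15): [(28.9208, 17.6784) (0, 27.433) (0, 0) (27.7128, 0)]  |A|=641.651
8. ⊥bis P0·P7 via (22.225,21.685): [(28.9208, 17.6784) (14.9695, 22.384) (0, 23.8261) (0, 0) (27.7128, 0)]  |A|=614.6542
9. ⊥bis P0·P8 via (13.76,30.165): [(28.9208, 17.6784) (14.9695, 22.384) (0, 23.8261) (0, 0) (27.7128, 0)]  |A|=614.6542
10. canonical 5-gon: [(28.9208, 17.6784) (14.9695, 22.384) (0, 23.8261) (0, 0) (27.7128, 0)]
11. shoelace: 614.6542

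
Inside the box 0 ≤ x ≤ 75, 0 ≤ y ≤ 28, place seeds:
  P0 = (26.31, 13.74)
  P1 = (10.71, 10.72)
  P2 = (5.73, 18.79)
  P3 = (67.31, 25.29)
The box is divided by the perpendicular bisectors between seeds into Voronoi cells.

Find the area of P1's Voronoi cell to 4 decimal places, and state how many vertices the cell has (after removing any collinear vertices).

1. box [0,75]×[0,28]: [(0, 0) (75, 0) (75, 28) (0, 28)]
2. ⊥bis P1·P0 via (18.51,12.23): [(0, 0) (20.8776, 0) (15.4571, 28) (0, 28)]  |A|=508.6857
3. ⊥bis P1·P2 via (8.22,14.755): [(0, 9.6824) (0, 0) (20.8776, 0) (16.9752, 20.1579)]  |A|=292.6048
4. ⊥bis P1·P3 via (39.01,18.005): [(0, 9.6824) (0, 0) (20.8776, 0) (16.9752, 20.1579)]  |A|=292.6048
5. canonical 4-gon: [(0, 9.6824) (0, 0) (20.8776, 0) (16.9752, 20.1579)]
6. shoelace: 292.6048

Area of P1's cell: 292.6048 (4 vertices)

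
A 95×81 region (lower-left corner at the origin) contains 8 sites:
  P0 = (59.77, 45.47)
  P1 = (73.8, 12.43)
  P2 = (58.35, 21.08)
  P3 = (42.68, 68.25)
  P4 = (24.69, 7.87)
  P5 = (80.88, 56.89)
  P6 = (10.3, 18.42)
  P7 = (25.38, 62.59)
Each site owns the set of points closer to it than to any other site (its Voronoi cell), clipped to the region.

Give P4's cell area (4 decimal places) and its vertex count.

Area of P4's cell: 687.5672 (4 vertices)

1. box [0,95]×[0,81]: [(0, 0) (95, 0) (95, 81) (0, 81)]
2. ⊥bis P4·P0 via (42.23,26.67): [(0, 66.0697) (0, 0) (70.8159, 0)]  |A|=2339.391
3. ⊥bis P4·P1 via (49.245,10.15): [(48.2309, 21.0713) (0, 66.0697) (0, 0) (50.1875, 0)]  |A|=2122.0578
4. ⊥bis P4·P2 via (41.52,14.475): [(33.5592, 34.7597) (0, 66.0697) (0, 0) (47.2008, 0)]  |A|=1928.9647
5. ⊥bis P4·P3 via (33.685,38.06): [(33.5592, 34.7597) (28.3031, 39.6635) (0, 48.0963) (0, 0) (47.2008, 0)]  |A|=1674.6139
6. ⊥bis P4·P5 via (52.785,32.38): [(33.5592, 34.7597) (28.3031, 39.6635) (0, 48.0963) (0, 0) (47.2008, 0)]  |A|=1674.6139
7. ⊥bis P4·P6 via (17.495,13.145): [(33.5592, 34.7597) (33.4301, 34.8801) (7.8578, 0) (47.2008, 0)]  |A|=687.5672
8. ⊥bis P4·P7 via (25.035,35.23): [(33.5592, 34.7597) (33.4301, 34.8801) (7.8578, 0) (47.2008, 0)]  |A|=687.5672
9. canonical 4-gon: [(33.5592, 34.7597) (33.4301, 34.8801) (7.8578, 0) (47.2008, 0)]
10. shoelace: 687.5672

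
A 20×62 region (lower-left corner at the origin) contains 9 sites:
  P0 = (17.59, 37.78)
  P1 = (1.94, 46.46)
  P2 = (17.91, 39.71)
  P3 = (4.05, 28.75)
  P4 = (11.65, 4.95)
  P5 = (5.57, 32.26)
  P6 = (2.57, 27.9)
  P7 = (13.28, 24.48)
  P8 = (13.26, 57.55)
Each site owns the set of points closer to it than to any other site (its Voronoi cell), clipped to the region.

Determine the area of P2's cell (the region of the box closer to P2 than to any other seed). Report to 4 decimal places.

Area of P2's cell: 91.0792

1. box [0,20]×[0,62]: [(0, 0) (20, 0) (20, 62) (0, 62)]
2. ⊥bis P2·P0 via (17.75,38.745): [(0, 41.688) (20, 38.3719) (20, 62) (0, 62)]  |A|=439.4005
3. ⊥bis P2·P1 via (9.925,43.085): [(8.7232, 40.2417) (20, 38.3719) (20, 62) (17.9198, 62)]  |A|=155.8556
4. ⊥bis P2·P3 via (10.98,34.23): [(8.7232, 40.2417) (20, 38.3719) (20, 62) (17.9198, 62)]  |A|=155.8556
5. ⊥bis P2·P4 via (14.78,22.33): [(8.7232, 40.2417) (20, 38.3719) (20, 62) (17.9198, 62)]  |A|=155.8556
6. ⊥bis P2·P5 via (11.74,35.985): [(8.9073, 40.6771) (9.2198, 40.1593) (20, 38.3719) (20, 62) (17.9198, 62)]  |A|=155.7399
7. ⊥bis P2·P6 via (10.24,33.805): [(8.9073, 40.6771) (9.2198, 40.1593) (20, 38.3719) (20, 62) (17.9198, 62)]  |A|=155.7399
8. ⊥bis P2·P7 via (15.595,32.095): [(8.9073, 40.6771) (9.2198, 40.1593) (20, 38.3719) (20, 62) (17.9198, 62)]  |A|=155.7399
9. ⊥bis P2·P8 via (15.585,48.63): [(11.8581, 47.6586) (8.9073, 40.6771) (9.2198, 40.1593) (20, 38.3719) (20, 49.7808)]  |A|=91.0792
10. canonical 5-gon: [(11.8581, 47.6586) (8.9073, 40.6771) (9.2198, 40.1593) (20, 38.3719) (20, 49.7808)]
11. shoelace: 91.0792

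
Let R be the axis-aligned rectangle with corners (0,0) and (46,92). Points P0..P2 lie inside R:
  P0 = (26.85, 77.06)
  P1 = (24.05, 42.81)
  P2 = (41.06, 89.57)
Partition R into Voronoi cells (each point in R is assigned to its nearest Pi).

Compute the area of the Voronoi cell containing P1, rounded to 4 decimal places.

Area of P1's cell: 2766.2234

1. box [0,46]×[0,92]: [(0, 0) (46, 0) (46, 92) (0, 92)]
2. ⊥bis P1·P0 via (25.45,59.935): [(0, 62.0156) (0, 0) (46, 0) (46, 58.255)]  |A|=2766.2234
3. ⊥bis P1·P2 via (32.555,66.19): [(0, 62.0156) (0, 0) (46, 0) (46, 58.255)]  |A|=2766.2234
4. canonical 4-gon: [(0, 62.0156) (0, 0) (46, 0) (46, 58.255)]
5. shoelace: 2766.2234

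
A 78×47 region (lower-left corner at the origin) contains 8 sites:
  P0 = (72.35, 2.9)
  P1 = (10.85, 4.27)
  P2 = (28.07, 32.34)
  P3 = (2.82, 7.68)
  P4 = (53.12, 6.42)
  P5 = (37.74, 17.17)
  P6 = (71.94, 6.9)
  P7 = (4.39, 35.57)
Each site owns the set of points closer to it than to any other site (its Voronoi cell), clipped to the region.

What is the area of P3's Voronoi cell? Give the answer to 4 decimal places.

Area of P3's cell: 189.9154

1. box [0,78]×[0,47]: [(0, 0) (78, 0) (78, 47) (0, 47)]
2. ⊥bis P3·P0 via (37.585,5.29): [(0, 0) (37.2213, 0) (40.4525, 47) (0, 47)]  |A|=1825.3338
3. ⊥bis P3·P1 via (6.835,5.975): [(0, 0) (4.2977, 0) (24.2566, 47) (0, 47)]  |A|=671.0248
4. ⊥bis P3·P2 via (15.445,20.01): [(0, 35.8245) (0, 0) (4.2977, 0) (13.5981, 21.9011)]  |A|=290.635
5. ⊥bis P3·P4 via (27.97,7.05): [(0, 35.8245) (0, 0) (4.2977, 0) (13.5981, 21.9011)]  |A|=290.635
6. ⊥bis P3·P5 via (20.28,12.425): [(0, 35.8245) (0, 0) (4.2977, 0) (13.5981, 21.9011)]  |A|=290.635
7. ⊥bis P3·P6 via (37.38,7.29): [(0, 35.8245) (0, 0) (4.2977, 0) (13.5981, 21.9011)]  |A|=290.635
8. ⊥bis P3·P7 via (3.605,21.625): [(0, 21.8279) (0, 0) (4.2977, 0) (13.2503, 21.082)]  |A|=189.9154
9. canonical 4-gon: [(0, 21.8279) (0, 0) (4.2977, 0) (13.2503, 21.082)]
10. shoelace: 189.9154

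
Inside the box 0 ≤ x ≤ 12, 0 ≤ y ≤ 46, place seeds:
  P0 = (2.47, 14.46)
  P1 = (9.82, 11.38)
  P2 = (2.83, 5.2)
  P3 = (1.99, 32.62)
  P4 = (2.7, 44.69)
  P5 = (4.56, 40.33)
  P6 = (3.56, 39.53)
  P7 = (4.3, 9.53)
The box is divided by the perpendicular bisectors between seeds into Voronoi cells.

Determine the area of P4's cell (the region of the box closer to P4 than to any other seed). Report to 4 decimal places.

1. box [0,12]×[0,46]: [(0, 0) (12, 0) (12, 46) (0, 46)]
2. ⊥bis P4·P0 via (2.585,29.575): [(0, 29.5947) (12, 29.5034) (12, 46) (0, 46)]  |A|=197.4118
3. ⊥bis P4·P1 via (6.26,28.035): [(0, 29.5947) (12, 29.5034) (12, 46) (0, 46)]  |A|=197.4118
4. ⊥bis P4·P2 via (2.765,24.945): [(0, 29.5947) (12, 29.5034) (12, 46) (0, 46)]  |A|=197.4118
5. ⊥bis P4·P3 via (2.345,38.655): [(0, 38.7929) (12, 38.0871) (12, 46) (0, 46)]  |A|=90.72
6. ⊥bis P4·P5 via (3.63,42.51): [(0, 40.9614) (11.8109, 46) (0, 46)]  |A|=29.755
7. ⊥bis P4·P6 via (3.13,42.11): [(0, 41.5883) (2.4118, 41.9903) (11.8109, 46) (0, 46)]  |A|=28.999
8. ⊥bis P4·P7 via (3.5,27.11): [(0, 41.5883) (2.4118, 41.9903) (11.8109, 46) (0, 46)]  |A|=28.999
9. canonical 4-gon: [(0, 41.5883) (2.4118, 41.9903) (11.8109, 46) (0, 46)]
10. shoelace: 28.999

Area of P4's cell: 28.9990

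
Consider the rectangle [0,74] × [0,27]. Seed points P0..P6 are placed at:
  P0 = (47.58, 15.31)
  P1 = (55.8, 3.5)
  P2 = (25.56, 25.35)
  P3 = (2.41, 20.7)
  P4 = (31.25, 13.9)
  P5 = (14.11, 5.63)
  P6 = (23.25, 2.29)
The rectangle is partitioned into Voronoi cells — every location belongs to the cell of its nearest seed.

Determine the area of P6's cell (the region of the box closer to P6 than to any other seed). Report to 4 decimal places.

Area of P6's cell: 130.3791

1. box [0,74]×[0,27]: [(0, 0) (74, 0) (74, 27) (0, 27)]
2. ⊥bis P6·P0 via (35.415,8.8): [(0, 0) (40.1242, 0) (25.6754, 27) (0, 27)]  |A|=888.2955
3. ⊥bis P6·P1 via (39.525,2.895): [(0, 0) (39.6326, 0) (39.5959, 0.9873) (25.6754, 27) (0, 27)]  |A|=888.0528
4. ⊥bis P6·P2 via (24.405,13.82): [(0, 16.2647) (0, 0) (39.6326, 0) (39.5959, 0.9873) (33.2001, 12.939)]  |A|=529.3356
5. ⊥bis P6·P3 via (12.83,11.495): [(15.658, 14.6962) (2.6753, 0) (39.6326, 0) (39.5959, 0.9873) (33.2001, 12.939)]  |A|=382.3406
6. ⊥bis P6·P4 via (27.25,8.095): [(18.0122, 14.4604) (15.658, 14.6962) (2.6753, 0) (38.9979, 0)]  |A|=281.4492
7. ⊥bis P6·P5 via (18.68,3.96): [(21.611, 11.9806) (17.2329, 0) (38.9979, 0)]  |A|=130.3791
8. canonical 3-gon: [(21.611, 11.9806) (17.2329, 0) (38.9979, 0)]
9. shoelace: 130.3791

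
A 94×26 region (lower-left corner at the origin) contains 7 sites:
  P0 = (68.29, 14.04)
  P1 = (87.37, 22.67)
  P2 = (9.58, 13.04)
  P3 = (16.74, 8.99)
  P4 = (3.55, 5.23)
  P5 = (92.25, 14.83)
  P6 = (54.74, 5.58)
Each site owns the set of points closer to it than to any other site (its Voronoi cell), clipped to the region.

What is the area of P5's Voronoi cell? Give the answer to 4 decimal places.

1. box [0,94]×[0,26]: [(0, 0) (94, 0) (94, 26) (0, 26)]
2. ⊥bis P5·P0 via (80.27,14.435): [(80.7459, 0) (94, 0) (94, 26) (79.8887, 26)]  |A|=355.7498
3. ⊥bis P5·P1 via (89.81,18.75): [(80.3224, 12.8445) (80.7459, 0) (94, 0) (94, 21.3581)]  |A|=231.1838
4. ⊥bis P5·P2 via (50.915,13.935): [(80.3224, 12.8445) (80.7459, 0) (94, 0) (94, 21.3581)]  |A|=231.1838
5. ⊥bis P5·P3 via (54.495,11.91): [(80.3224, 12.8445) (80.7459, 0) (94, 0) (94, 21.3581)]  |A|=231.1838
6. ⊥bis P5·P4 via (47.9,10.03): [(80.3224, 12.8445) (80.7459, 0) (94, 0) (94, 21.3581)]  |A|=231.1838
7. ⊥bis P5·P6 via (73.495,10.205): [(80.3224, 12.8445) (80.7459, 0) (94, 0) (94, 21.3581)]  |A|=231.1838
8. canonical 4-gon: [(80.3224, 12.8445) (80.7459, 0) (94, 0) (94, 21.3581)]
9. shoelace: 231.1838

Area of P5's cell: 231.1838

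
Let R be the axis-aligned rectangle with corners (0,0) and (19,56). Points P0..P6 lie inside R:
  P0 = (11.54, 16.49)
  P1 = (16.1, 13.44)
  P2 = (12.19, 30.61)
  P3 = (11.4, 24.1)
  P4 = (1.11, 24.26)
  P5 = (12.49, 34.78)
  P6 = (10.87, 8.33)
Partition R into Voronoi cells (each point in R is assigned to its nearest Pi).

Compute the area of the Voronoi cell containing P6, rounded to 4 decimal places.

Area of P6's cell: 215.4476

1. box [0,19]×[0,56]: [(0, 0) (19, 0) (19, 56) (0, 56)]
2. ⊥bis P6·P0 via (11.205,12.41): [(0, 13.33) (0, 0) (19, 0) (19, 11.77)]  |A|=238.4499
3. ⊥bis P6·P1 via (13.485,10.885): [(12.0639, 12.3395) (0, 13.33) (0, 0) (19, 0) (19, 5.2405)]  |A|=215.8053
4. ⊥bis P6·P2 via (11.53,19.47): [(12.0639, 12.3395) (0, 13.33) (0, 0) (19, 0) (19, 5.2405)]  |A|=215.8053
5. ⊥bis P6·P3 via (11.135,16.215): [(12.0639, 12.3395) (0, 13.33) (0, 0) (19, 0) (19, 5.2405)]  |A|=215.8053
6. ⊥bis P6·P4 via (5.99,16.295): [(12.0639, 12.3395) (1.0147, 13.2467) (0, 12.625) (0, 0) (19, 0) (19, 5.2405)]  |A|=215.4476
7. ⊥bis P6·P5 via (11.68,21.555): [(12.0639, 12.3395) (1.0147, 13.2467) (0, 12.625) (0, 0) (19, 0) (19, 5.2405)]  |A|=215.4476
8. canonical 6-gon: [(12.0639, 12.3395) (1.0147, 13.2467) (0, 12.625) (0, 0) (19, 0) (19, 5.2405)]
9. shoelace: 215.4476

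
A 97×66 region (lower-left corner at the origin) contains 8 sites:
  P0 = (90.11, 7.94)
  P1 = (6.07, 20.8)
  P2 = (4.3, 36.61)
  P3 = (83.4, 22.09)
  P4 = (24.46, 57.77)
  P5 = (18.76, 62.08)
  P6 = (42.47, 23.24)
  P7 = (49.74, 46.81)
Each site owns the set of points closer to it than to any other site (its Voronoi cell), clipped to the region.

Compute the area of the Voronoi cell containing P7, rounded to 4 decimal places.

Area of P7's cell: 1319.9622

1. box [0,97]×[0,66]: [(0, 0) (97, 0) (97, 66) (0, 66)]
2. ⊥bis P7·P0 via (69.925,27.375): [(0, 0) (43.5672, 0) (97, 55.4948) (97, 66) (0, 66)]  |A|=4919.3767
3. ⊥bis P7·P1 via (27.905,33.805): [(46.3302, 2.8697) (97, 55.4948) (97, 66) (8.7295, 66)]  |A|=3052.4191
4. ⊥bis P7·P2 via (27.02,41.71): [(29.3324, 31.4084) (46.3302, 2.8697) (97, 55.4948) (97, 66) (21.5676, 66)]  |A|=2830.3752
5. ⊥bis P7·P3 via (66.57,34.45): [(29.3324, 31.4084) (45.0078, 5.0899) (89.7404, 66) (21.5676, 66)]  |A|=2245.1474
6. ⊥bis P7·P4 via (37.1,52.29): [(28.8939, 33.362) (29.3324, 31.4084) (45.0078, 5.0899) (89.7404, 66) (43.0439, 66)]  |A|=1894.6757
7. ⊥bis P7·P5 via (34.25,54.445): [(28.8939, 33.362) (29.3324, 31.4084) (45.0078, 5.0899) (89.7404, 66) (43.0439, 66)]  |A|=1894.6757
8. ⊥bis P7·P6 via (46.105,35.025): [(31.5599, 39.5113) (63.1347, 29.7723) (89.7404, 66) (43.0439, 66)]  |A|=1319.9622
9. canonical 4-gon: [(31.5599, 39.5113) (63.1347, 29.7723) (89.7404, 66) (43.0439, 66)]
10. shoelace: 1319.9622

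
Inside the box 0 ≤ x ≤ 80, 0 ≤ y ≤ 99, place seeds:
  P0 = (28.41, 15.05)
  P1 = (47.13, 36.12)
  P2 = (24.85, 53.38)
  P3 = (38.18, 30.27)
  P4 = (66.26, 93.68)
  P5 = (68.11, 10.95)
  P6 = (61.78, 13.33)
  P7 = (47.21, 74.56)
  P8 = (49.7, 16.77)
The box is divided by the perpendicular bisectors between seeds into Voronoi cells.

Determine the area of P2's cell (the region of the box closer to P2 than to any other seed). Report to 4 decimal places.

1. box [0,80]×[0,99]: [(0, 0) (80, 0) (80, 99) (0, 99)]
2. ⊥bis P2·P0 via (26.63,34.215): [(0, 31.7417) (80, 39.1719) (80, 99) (0, 99)]  |A|=5083.4581
3. ⊥bis P2·P1 via (35.99,44.75): [(0, 31.7417) (27.9216, 34.335) (78.0167, 99) (0, 99)]  |A|=3461.4573
4. ⊥bis P2·P3 via (31.515,41.825): [(0, 31.7417) (16.7271, 33.2952) (35.5085, 44.1285) (78.0167, 99) (0, 99)]  |A|=3410.5845
5. ⊥bis P2·P4 via (45.555,73.53): [(0, 31.7417) (16.7271, 33.2952) (35.5085, 44.1285) (52.6431, 66.2466) (20.7677, 99) (0, 99)]  |A|=2473.0361
6. ⊥bis P2·P5 via (46.48,32.165): [(0, 31.7417) (16.7271, 33.2952) (35.5085, 44.1285) (52.6431, 66.2466) (20.7677, 99) (0, 99)]  |A|=2473.0361
7. ⊥bis P2·P6 via (43.315,33.355): [(0, 31.7417) (16.7271, 33.2952) (35.5085, 44.1285) (52.6431, 66.2466) (20.7677, 99) (0, 99)]  |A|=2473.0361
8. ⊥bis P2·P7 via (36.03,63.97): [(0, 31.7417) (16.7271, 33.2952) (35.5085, 44.1285) (44.1987, 55.3462) (2.8486, 99) (0, 99)]  |A|=1769.8979
9. ⊥bis P2·P8 via (37.275,35.075): [(0, 31.7417) (16.7271, 33.2952) (35.5085, 44.1285) (44.1987, 55.3462) (2.8486, 99) (0, 99)]  |A|=1769.8979
10. canonical 6-gon: [(0, 31.7417) (16.7271, 33.2952) (35.5085, 44.1285) (44.1987, 55.3462) (2.8486, 99) (0, 99)]
11. shoelace: 1769.8979

Area of P2's cell: 1769.8979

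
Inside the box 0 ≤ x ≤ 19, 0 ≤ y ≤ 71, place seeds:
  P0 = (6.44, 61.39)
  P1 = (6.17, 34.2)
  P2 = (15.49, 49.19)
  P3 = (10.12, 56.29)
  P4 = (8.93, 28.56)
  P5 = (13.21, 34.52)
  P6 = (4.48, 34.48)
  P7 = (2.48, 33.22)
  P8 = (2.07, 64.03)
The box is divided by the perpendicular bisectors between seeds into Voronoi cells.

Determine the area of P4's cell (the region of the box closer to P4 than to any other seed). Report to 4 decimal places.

Area of P4's cell: 550.6819

1. box [0,19]×[0,71]: [(0, 0) (19, 0) (19, 71) (0, 71)]
2. ⊥bis P4·P0 via (7.685,44.975): [(0, 44.3921) (0, 0) (19, 0) (19, 45.8332)]  |A|=857.1405
3. ⊥bis P4·P1 via (7.55,31.38): [(0, 27.6853) (0, 0) (19, 0) (19, 36.9832)]  |A|=614.3509
4. ⊥bis P4·P2 via (12.21,38.875): [(18.6689, 36.8212) (0, 27.6853) (0, 0) (19, 0) (19, 36.7159)]  |A|=614.3066
5. ⊥bis P4·P3 via (9.525,42.425): [(18.6689, 36.8212) (0, 27.6853) (0, 0) (19, 0) (19, 36.7159)]  |A|=614.3066
6. ⊥bis P4·P5 via (11.07,31.54): [(9.7759, 32.4693) (0, 27.6853) (0, 0) (19, 0) (19, 25.8453)]  |A|=562.9826
7. ⊥bis P4·P6 via (6.705,31.52): [(9.7759, 32.4693) (4.595, 29.9339) (0, 26.4799) (0, 0) (19, 0) (19, 25.8453)]  |A|=560.2132
8. ⊥bis P4·P7 via (5.705,30.89): [(9.7759, 32.4693) (5.2436, 30.2513) (0, 22.9936) (0, 0) (19, 0) (19, 25.8453)]  |A|=550.6819
9. ⊥bis P4·P8 via (5.5,46.295): [(9.7759, 32.4693) (5.2436, 30.2513) (0, 22.9936) (0, 0) (19, 0) (19, 25.8453)]  |A|=550.6819
10. canonical 6-gon: [(9.7759, 32.4693) (5.2436, 30.2513) (0, 22.9936) (0, 0) (19, 0) (19, 25.8453)]
11. shoelace: 550.6819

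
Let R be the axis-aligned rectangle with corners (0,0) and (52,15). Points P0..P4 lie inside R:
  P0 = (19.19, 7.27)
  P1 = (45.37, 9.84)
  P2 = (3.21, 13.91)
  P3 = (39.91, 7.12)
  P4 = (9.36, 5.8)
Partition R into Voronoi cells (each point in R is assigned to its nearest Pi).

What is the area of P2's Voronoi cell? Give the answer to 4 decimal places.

Area of P2's cell: 64.7666

1. box [0,52]×[0,15]: [(0, 0) (52, 0) (52, 15) (0, 15)]
2. ⊥bis P2·P0 via (11.2,10.59): [(0, 0) (6.7996, 0) (13.0324, 15) (0, 15)]  |A|=148.7407
3. ⊥bis P2·P1 via (24.29,11.875): [(0, 0) (6.7996, 0) (13.0324, 15) (0, 15)]  |A|=148.7407
4. ⊥bis P2·P3 via (21.56,10.515): [(0, 0) (6.7996, 0) (13.0324, 15) (0, 15)]  |A|=148.7407
5. ⊥bis P2·P4 via (6.285,9.855): [(0, 5.0889) (13.0153, 14.9587) (13.0324, 15) (0, 15)]  |A|=64.7666
6. canonical 4-gon: [(0, 5.0889) (13.0153, 14.9587) (13.0324, 15) (0, 15)]
7. shoelace: 64.7666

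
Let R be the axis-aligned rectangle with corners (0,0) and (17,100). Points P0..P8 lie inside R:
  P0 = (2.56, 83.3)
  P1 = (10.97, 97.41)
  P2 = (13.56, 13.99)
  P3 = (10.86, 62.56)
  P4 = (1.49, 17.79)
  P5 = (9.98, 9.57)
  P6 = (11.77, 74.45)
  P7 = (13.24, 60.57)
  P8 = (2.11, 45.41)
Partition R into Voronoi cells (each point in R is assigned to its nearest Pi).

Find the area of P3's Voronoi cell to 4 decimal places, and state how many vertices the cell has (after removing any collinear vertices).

Area of P3's cell: 163.6871 (5 vertices)

1. box [0,17]×[0,100]: [(0, 0) (17, 0) (17, 100) (0, 100)]
2. ⊥bis P3·P0 via (6.71,72.93): [(0, 70.2447) (0, 0) (17, 0) (17, 77.048)]  |A|=1251.9879
3. ⊥bis P3·P1 via (10.915,79.985): [(0, 70.2447) (0, 0) (17, 0) (17, 77.048)]  |A|=1251.9879
4. ⊥bis P3·P2 via (12.21,38.275): [(0, 70.2447) (0, 37.5962) (17, 38.5413) (17, 77.048)]  |A|=604.8189
5. ⊥bis P3·P4 via (6.175,40.175): [(0, 70.2447) (0, 41.4674) (14.6146, 38.4087) (17, 38.5413) (17, 77.048)]  |A|=576.5315
6. ⊥bis P3·P5 via (10.42,36.065): [(0, 70.2447) (0, 41.4674) (14.6146, 38.4087) (17, 38.5413) (17, 77.048)]  |A|=576.5315
7. ⊥bis P3·P6 via (11.315,68.505): [(0, 69.371) (0, 41.4674) (14.6146, 38.4087) (17, 38.5413) (17, 68.0699)]  |A|=492.7912
8. ⊥bis P3·P7 via (12.05,61.565): [(0, 69.371) (0, 47.1534) (17, 67.4851) (17, 68.0699)]  |A|=193.82
9. ⊥bis P3·P8 via (6.485,53.985): [(0, 69.371) (0, 57.2937) (5.9432, 54.2614) (17, 67.4851) (17, 68.0699)]  |A|=163.6871
10. canonical 5-gon: [(0, 69.371) (0, 57.2937) (5.9432, 54.2614) (17, 67.4851) (17, 68.0699)]
11. shoelace: 163.6871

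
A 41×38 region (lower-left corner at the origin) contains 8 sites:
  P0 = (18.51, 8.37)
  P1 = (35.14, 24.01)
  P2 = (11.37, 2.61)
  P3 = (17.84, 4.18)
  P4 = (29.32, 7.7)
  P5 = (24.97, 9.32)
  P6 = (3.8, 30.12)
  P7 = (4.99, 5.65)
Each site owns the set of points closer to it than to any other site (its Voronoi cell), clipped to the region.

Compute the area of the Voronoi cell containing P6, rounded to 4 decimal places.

1. box [0,41]×[0,38]: [(0, 0) (41, 0) (41, 38) (0, 38)]
2. ⊥bis P6·P0 via (11.155,19.245): [(0, 11.7006) (38.8859, 38) (0, 38)]  |A|=511.3371
3. ⊥bis P6·P1 via (19.47,27.065): [(0, 11.7006) (18.9768, 24.535) (21.6019, 38) (0, 38)]  |A|=394.9727
4. ⊥bis P6·P2 via (7.585,16.365): [(0, 14.2778) (6.4245, 16.0457) (18.9768, 24.535) (21.6019, 38) (0, 38)]  |A|=386.6942
5. ⊥bis P6·P3 via (10.82,17.15): [(0, 14.2778) (6.4245, 16.0457) (18.9768, 24.535) (21.6019, 38) (0, 38)]  |A|=386.6942
6. ⊥bis P6·P4 via (16.56,18.91): [(0, 14.2778) (6.4245, 16.0457) (18.9768, 24.535) (21.6019, 38) (0, 38)]  |A|=386.6942
7. ⊥bis P6·P5 via (14.385,19.72): [(0, 14.2778) (6.4245, 16.0457) (18.9768, 24.535) (21.6019, 38) (0, 38)]  |A|=386.6942
8. ⊥bis P6·P7 via (4.395,17.885): [(0, 17.6713) (9.5121, 18.1338) (18.9768, 24.535) (21.6019, 38) (0, 38)]  |A|=366.5762
9. canonical 5-gon: [(0, 17.6713) (9.5121, 18.1338) (18.9768, 24.535) (21.6019, 38) (0, 38)]
10. shoelace: 366.5762

Area of P6's cell: 366.5762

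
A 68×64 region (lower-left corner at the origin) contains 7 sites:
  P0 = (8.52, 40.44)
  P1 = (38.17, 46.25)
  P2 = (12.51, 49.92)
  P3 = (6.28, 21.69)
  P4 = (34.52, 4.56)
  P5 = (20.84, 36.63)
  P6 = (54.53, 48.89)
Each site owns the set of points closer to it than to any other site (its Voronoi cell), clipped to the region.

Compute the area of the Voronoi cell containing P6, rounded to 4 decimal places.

Area of P6's cell: 911.5461

1. box [0,68]×[0,64]: [(0, 0) (68, 0) (68, 64) (0, 64)]
2. ⊥bis P6·P0 via (31.525,44.665): [(39.728, 0) (68, 0) (68, 64) (27.974, 64)]  |A|=2185.536
3. ⊥bis P6·P1 via (46.35,47.57): [(54.0263, 0) (68, 0) (68, 64) (43.6987, 64)]  |A|=1224.7988
4. ⊥bis P6·P2 via (33.52,49.405): [(54.0263, 0) (68, 0) (68, 64) (43.6987, 64)]  |A|=1224.7988
5. ⊥bis P6·P3 via (30.405,35.29): [(54.0263, 0) (68, 0) (68, 64) (43.6987, 64)]  |A|=1224.7988
6. ⊥bis P6·P4 via (44.525,26.725): [(50.1214, 24.1989) (68, 16.1287) (68, 64) (43.6987, 64)]  |A|=911.5461
7. ⊥bis P6·P5 via (37.685,42.76): [(50.1214, 24.1989) (68, 16.1287) (68, 64) (43.6987, 64)]  |A|=911.5461
8. canonical 4-gon: [(50.1214, 24.1989) (68, 16.1287) (68, 64) (43.6987, 64)]
9. shoelace: 911.5461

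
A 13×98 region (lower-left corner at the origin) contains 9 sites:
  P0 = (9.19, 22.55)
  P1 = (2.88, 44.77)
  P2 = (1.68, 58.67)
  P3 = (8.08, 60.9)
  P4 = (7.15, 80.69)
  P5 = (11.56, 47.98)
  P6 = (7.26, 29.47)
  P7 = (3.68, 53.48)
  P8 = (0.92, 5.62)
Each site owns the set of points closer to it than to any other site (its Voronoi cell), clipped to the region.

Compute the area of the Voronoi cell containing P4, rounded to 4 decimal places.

1. box [0,13]×[0,98]: [(0, 0) (13, 0) (13, 98) (0, 98)]
2. ⊥bis P4·P0 via (8.17,51.62): [(0, 51.3333) (13, 51.7895) (13, 98) (0, 98)]  |A|=603.7018
3. ⊥bis P4·P1 via (5.015,62.73): [(0, 63.3262) (13, 61.7808) (13, 98) (0, 98)]  |A|=460.8049
4. ⊥bis P4·P2 via (4.415,69.68): [(0, 70.7767) (13, 67.5474) (13, 98) (0, 98)]  |A|=374.8932
5. ⊥bis P4·P3 via (7.615,70.795): [(0, 70.7767) (1.1496, 70.4912) (13, 71.0481) (13, 98) (0, 98)]  |A|=354.151
6. ⊥bis P4·P5 via (9.355,64.335): [(0, 70.7767) (1.1496, 70.4912) (13, 71.0481) (13, 98) (0, 98)]  |A|=354.151
7. ⊥bis P4·P6 via (7.205,55.08): [(0, 70.7767) (1.1496, 70.4912) (13, 71.0481) (13, 98) (0, 98)]  |A|=354.151
8. ⊥bis P4·P7 via (5.415,67.085): [(0, 70.7767) (1.1496, 70.4912) (13, 71.0481) (13, 98) (0, 98)]  |A|=354.151
9. ⊥bis P4·P8 via (4.035,43.155): [(0, 70.7767) (1.1496, 70.4912) (13, 71.0481) (13, 98) (0, 98)]  |A|=354.151
10. canonical 5-gon: [(0, 70.7767) (1.1496, 70.4912) (13, 71.0481) (13, 98) (0, 98)]
11. shoelace: 354.151

Area of P4's cell: 354.1510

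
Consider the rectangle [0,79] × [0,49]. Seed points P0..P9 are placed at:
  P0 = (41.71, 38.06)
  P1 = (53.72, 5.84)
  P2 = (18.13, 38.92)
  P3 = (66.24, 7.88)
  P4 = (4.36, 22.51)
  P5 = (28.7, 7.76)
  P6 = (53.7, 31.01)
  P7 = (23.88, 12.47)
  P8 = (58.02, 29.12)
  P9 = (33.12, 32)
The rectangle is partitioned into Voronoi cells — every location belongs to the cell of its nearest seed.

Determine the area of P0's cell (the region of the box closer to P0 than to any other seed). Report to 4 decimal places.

1. box [0,79]×[0,49]: [(0, 0) (79, 0) (79, 49) (0, 49)]
2. ⊥bis P0·P1 via (47.715,21.95): [(0, 4.1642) (79, 33.6115) (79, 49) (0, 49)]  |A|=2378.8591
3. ⊥bis P0·P2 via (29.92,38.49): [(29.0632, 14.9975) (79, 33.6115) (79, 49) (30.3033, 49)]  |A|=1212.1303
4. ⊥bis P0·P3 via (53.975,22.97): [(29.0632, 14.9975) (56.9598, 25.396) (79, 43.3101) (79, 49) (30.3033, 49)]  |A|=1105.2507
5. ⊥bis P0·P4 via (23.035,30.285): [(29.0903, 15.7406) (29.3545, 15.1061) (56.9598, 25.396) (79, 43.3101) (79, 49) (30.3033, 49)]  |A|=1105.1439
6. ⊥bis P0·P5 via (35.205,22.91): [(29.442, 25.3845) (42.2153, 19.9) (56.9598, 25.396) (79, 43.3101) (79, 49) (30.3033, 49)]  |A|=1037.8744
7. ⊥bis P0·P6 via (47.705,34.535): [(29.442, 25.3845) (39.7278, 20.968) (56.2103, 49) (30.3033, 49)]  |A|=486.465
8. ⊥bis P0·P7 via (32.795,25.265): [(29.5209, 27.5463) (37.7325, 21.8248) (39.7278, 20.968) (56.2103, 49) (30.3033, 49)]  |A|=477.3634
9. ⊥bis P0·P8 via (49.865,33.59): [(29.5209, 27.5463) (37.7325, 21.8248) (39.7278, 20.968) (56.2103, 49) (30.3033, 49)]  |A|=477.3634
10. ⊥bis P0·P9 via (37.415,35.03): [(30.1684, 45.3019) (43.1861, 26.8496) (56.2103, 49) (30.3033, 49)]  |A|=312.2393
11. canonical 4-gon: [(30.1684, 45.3019) (43.1861, 26.8496) (56.2103, 49) (30.3033, 49)]
12. shoelace: 312.2393

Area of P0's cell: 312.2393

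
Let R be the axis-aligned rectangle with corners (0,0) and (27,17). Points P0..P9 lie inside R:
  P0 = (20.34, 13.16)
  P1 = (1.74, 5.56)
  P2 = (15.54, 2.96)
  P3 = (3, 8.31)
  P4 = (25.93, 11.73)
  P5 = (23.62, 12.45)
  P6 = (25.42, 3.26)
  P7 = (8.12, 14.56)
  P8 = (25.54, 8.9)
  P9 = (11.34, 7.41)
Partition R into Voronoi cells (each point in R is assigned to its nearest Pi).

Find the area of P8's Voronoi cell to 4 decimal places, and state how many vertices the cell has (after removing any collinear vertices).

Area of P8's cell: 24.7955 (6 vertices)

1. box [0,27]×[0,17]: [(0, 0) (27, 0) (27, 17) (0, 17)]
2. ⊥bis P8·P0 via (22.94,11.03): [(13.9039, 0) (27, 0) (27, 15.9859)]  |A|=104.6764
3. ⊥bis P8·P1 via (13.64,7.23): [(14.5448, 0.7824) (14.6546, 0) (27, 0) (27, 15.9859)]  |A|=104.3827
4. ⊥bis P8·P2 via (20.54,5.93): [(19.7927, 7.1882) (24.0624, 0) (27, 0) (27, 15.9859)]  |A|=68.1658
5. ⊥bis P8·P3 via (14.27,8.605): [(19.7927, 7.1882) (24.0624, 0) (27, 0) (27, 15.9859)]  |A|=68.1658
6. ⊥bis P8·P4 via (25.735,10.315): [(22.6972, 10.7336) (19.7927, 7.1882) (24.0624, 0) (27, 0) (27, 10.1407)]  |A|=55.5904
7. ⊥bis P8·P5 via (24.58,10.675): [(24.2841, 10.515) (21.113, 8.7999) (19.7927, 7.1882) (24.0624, 0) (27, 0) (27, 10.1407)]  |A|=53.883
8. ⊥bis P8·P6 via (25.48,6.08): [(24.2841, 10.515) (21.113, 8.7999) (19.7927, 7.1882) (20.3865, 6.1884) (27, 6.0477) (27, 10.1407)]  |A|=24.7955
9. ⊥bis P8·P7 via (16.83,11.73): [(24.2841, 10.515) (21.113, 8.7999) (19.7927, 7.1882) (20.3865, 6.1884) (27, 6.0477) (27, 10.1407)]  |A|=24.7955
10. ⊥bis P8·P9 via (18.44,8.155): [(24.2841, 10.515) (21.113, 8.7999) (19.7927, 7.1882) (20.3865, 6.1884) (27, 6.0477) (27, 10.1407)]  |A|=24.7955
11. canonical 6-gon: [(24.2841, 10.515) (21.113, 8.7999) (19.7927, 7.1882) (20.3865, 6.1884) (27, 6.0477) (27, 10.1407)]
12. shoelace: 24.7955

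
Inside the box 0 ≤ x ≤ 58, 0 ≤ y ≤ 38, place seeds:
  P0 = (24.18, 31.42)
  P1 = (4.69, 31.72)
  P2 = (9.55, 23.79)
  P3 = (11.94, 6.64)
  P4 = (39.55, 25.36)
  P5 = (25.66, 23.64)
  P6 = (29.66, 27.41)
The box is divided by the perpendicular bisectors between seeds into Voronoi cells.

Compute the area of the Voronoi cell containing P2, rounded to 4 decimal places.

Area of P2's cell: 230.8181

1. box [0,58]×[0,38]: [(0, 0) (58, 0) (58, 38) (0, 38)]
2. ⊥bis P2·P0 via (16.865,27.605): [(0, 0) (31.2619, 0) (11.4437, 38) (0, 38)]  |A|=811.4055
3. ⊥bis P2·P1 via (7.12,27.755): [(0, 23.3914) (0, 0) (31.2619, 0) (14.4454, 32.2445)]  |A|=672.9599
4. ⊥bis P2·P3 via (10.745,15.215): [(0, 23.3914) (0, 13.7176) (22.4743, 16.8496) (14.4454, 32.2445)]  |A|=255.4387
5. ⊥bis P2·P4 via (24.55,24.575): [(0, 23.3914) (0, 13.7176) (22.4743, 16.8496) (14.4454, 32.2445)]  |A|=255.4387
6. ⊥bis P2·P5 via (17.605,23.715): [(0, 23.3914) (0, 13.7176) (17.5347, 16.1612) (17.6276, 26.1428) (14.4454, 32.2445)]  |A|=230.8181
7. ⊥bis P2·P6 via (19.605,25.6): [(0, 23.3914) (0, 13.7176) (17.5347, 16.1612) (17.6276, 26.1428) (14.4454, 32.2445)]  |A|=230.8181
8. canonical 5-gon: [(0, 23.3914) (0, 13.7176) (17.5347, 16.1612) (17.6276, 26.1428) (14.4454, 32.2445)]
9. shoelace: 230.8181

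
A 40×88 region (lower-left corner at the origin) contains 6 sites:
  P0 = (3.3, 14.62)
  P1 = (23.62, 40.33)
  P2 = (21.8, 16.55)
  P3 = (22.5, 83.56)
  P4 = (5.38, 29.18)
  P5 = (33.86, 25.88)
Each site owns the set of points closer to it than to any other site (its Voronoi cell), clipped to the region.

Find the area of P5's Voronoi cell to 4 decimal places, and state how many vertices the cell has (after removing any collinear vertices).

Area of P5's cell: 316.6484 (3 vertices)

1. box [0,40]×[0,88]: [(0, 0) (40, 0) (40, 88) (0, 88)]
2. ⊥bis P5·P0 via (18.58,20.25): [(0, 70.6767) (26.0412, 0) (40, 0) (40, 88) (0, 88)]  |A|=2599.7459
3. ⊥bis P5·P1 via (28.74,33.105): [(16.9278, 24.7342) (26.0412, 0) (40, 0) (40, 41.0844)]  |A|=646.5846
4. ⊥bis P5·P2 via (27.83,21.215): [(22.211, 28.4782) (40, 5.484) (40, 41.0844)]  |A|=316.6484
5. ⊥bis P5·P3 via (28.18,54.72): [(22.211, 28.4782) (40, 5.484) (40, 41.0844)]  |A|=316.6484
6. ⊥bis P5·P4 via (19.62,27.53): [(22.211, 28.4782) (40, 5.484) (40, 41.0844)]  |A|=316.6484
7. canonical 3-gon: [(22.211, 28.4782) (40, 5.484) (40, 41.0844)]
8. shoelace: 316.6484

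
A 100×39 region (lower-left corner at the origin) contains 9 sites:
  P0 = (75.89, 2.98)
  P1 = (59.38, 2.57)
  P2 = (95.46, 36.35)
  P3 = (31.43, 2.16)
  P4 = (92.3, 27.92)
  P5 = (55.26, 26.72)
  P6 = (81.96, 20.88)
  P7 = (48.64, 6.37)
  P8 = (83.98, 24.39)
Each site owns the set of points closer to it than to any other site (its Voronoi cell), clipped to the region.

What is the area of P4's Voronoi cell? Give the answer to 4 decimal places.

1. box [0,100]×[0,39]: [(0, 0) (100, 0) (100, 39) (0, 39)]
2. ⊥bis P4·P0 via (84.095,15.45): [(100, 4.9848) (100, 39) (48.3036, 39)]  |A|=879.2307
3. ⊥bis P4·P1 via (75.84,15.245): [(67.0416, 26.6708) (100, 4.9848) (100, 39) (57.5475, 39)]  |A|=822.2457
4. ⊥bis P4·P2 via (93.88,32.135): [(67.0416, 26.6708) (100, 4.9848) (100, 29.8409) (75.5661, 39) (57.5475, 39)]  |A|=710.3495
5. ⊥bis P4·P3 via (61.865,15.04): [(67.0416, 26.6708) (100, 4.9848) (100, 29.8409) (75.5661, 39) (57.5475, 39)]  |A|=710.3495
6. ⊥bis P4·P5 via (73.78,27.32): [(73.9483, 22.1263) (100, 4.9848) (100, 29.8409) (75.5661, 39) (73.4016, 39)]  |A|=555.587
7. ⊥bis P4·P6 via (87.13,24.4): [(100, 5.4972) (100, 29.8409) (77.7459, 38.1829)]  |A|=270.8738
8. ⊥bis P4·P7 via (70.47,17.145): [(100, 5.4972) (100, 29.8409) (77.7459, 38.1829)]  |A|=270.8738
9. ⊥bis P4·P8 via (88.14,26.155): [(91.7861, 17.5613) (100, 5.4972) (100, 29.8409) (84.0374, 35.8245)]  |A|=222.5593
10. canonical 4-gon: [(91.7861, 17.5613) (100, 5.4972) (100, 29.8409) (84.0374, 35.8245)]
11. shoelace: 222.5593

Area of P4's cell: 222.5593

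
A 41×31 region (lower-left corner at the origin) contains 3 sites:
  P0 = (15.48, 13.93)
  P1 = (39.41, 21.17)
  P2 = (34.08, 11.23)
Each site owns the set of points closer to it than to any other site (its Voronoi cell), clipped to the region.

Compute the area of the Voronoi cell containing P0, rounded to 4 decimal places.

1. box [0,41]×[0,31]: [(0, 0) (41, 0) (41, 31) (0, 31)]
2. ⊥bis P0·P1 via (27.445,17.55): [(0, 0) (32.7547, 0) (23.3757, 31) (0, 31)]  |A|=870.022
3. ⊥bis P0·P2 via (24.78,12.58): [(0, 0) (22.9539, 0) (26.1316, 21.8911) (23.3757, 31) (0, 31)]  |A|=762.7462
4. canonical 5-gon: [(0, 0) (22.9539, 0) (26.1316, 21.8911) (23.3757, 31) (0, 31)]
5. shoelace: 762.7462

Area of P0's cell: 762.7462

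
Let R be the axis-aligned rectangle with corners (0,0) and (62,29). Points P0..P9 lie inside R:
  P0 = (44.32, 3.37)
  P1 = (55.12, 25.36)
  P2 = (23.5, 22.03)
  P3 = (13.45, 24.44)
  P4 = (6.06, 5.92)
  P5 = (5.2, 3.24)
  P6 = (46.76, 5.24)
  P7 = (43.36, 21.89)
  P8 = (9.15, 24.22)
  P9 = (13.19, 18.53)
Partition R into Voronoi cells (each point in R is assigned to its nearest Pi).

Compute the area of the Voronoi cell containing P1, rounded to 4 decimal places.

Area of P1's cell: 194.1271

1. box [0,62]×[0,29]: [(0, 0) (62, 0) (62, 29) (0, 29)]
2. ⊥bis P1·P0 via (49.72,14.365): [(62, 8.3339) (62, 29) (19.9215, 29)]  |A|=434.7992
3. ⊥bis P1·P2 via (39.31,23.695): [(39.7784, 19.2477) (62, 8.3339) (62, 29) (38.7513, 29)]  |A|=342.9819
4. ⊥bis P1·P3 via (34.285,24.9): [(39.7784, 19.2477) (62, 8.3339) (62, 29) (38.7513, 29)]  |A|=342.9819
5. ⊥bis P1·P4 via (30.59,15.64): [(39.7784, 19.2477) (62, 8.3339) (62, 29) (38.7513, 29)]  |A|=342.9819
6. ⊥bis P1·P5 via (30.16,14.3): [(39.7784, 19.2477) (62, 8.3339) (62, 29) (38.7513, 29)]  |A|=342.9819
7. ⊥bis P1·P6 via (50.94,15.3): [(39.7024, 19.9693) (62, 10.7045) (62, 29) (38.7513, 29)]  |A|=308.949
8. ⊥bis P1·P7 via (49.24,23.625): [(51.8021, 14.9418) (62, 10.7045) (62, 29) (47.654, 29)]  |A|=194.1271
9. ⊥bis P1·P8 via (32.135,24.79): [(51.8021, 14.9418) (62, 10.7045) (62, 29) (47.654, 29)]  |A|=194.1271
10. ⊥bis P1·P9 via (34.155,21.945): [(51.8021, 14.9418) (62, 10.7045) (62, 29) (47.654, 29)]  |A|=194.1271
11. canonical 4-gon: [(51.8021, 14.9418) (62, 10.7045) (62, 29) (47.654, 29)]
12. shoelace: 194.1271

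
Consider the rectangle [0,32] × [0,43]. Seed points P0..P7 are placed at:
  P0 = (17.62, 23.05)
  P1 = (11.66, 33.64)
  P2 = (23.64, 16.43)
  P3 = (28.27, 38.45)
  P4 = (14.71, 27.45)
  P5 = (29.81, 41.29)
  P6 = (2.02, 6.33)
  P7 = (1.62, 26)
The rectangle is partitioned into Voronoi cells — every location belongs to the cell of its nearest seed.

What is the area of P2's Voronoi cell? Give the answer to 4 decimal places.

Area of P2's cell: 372.7172

1. box [0,32]×[0,43]: [(0, 0) (32, 0) (32, 43) (0, 43)]
2. ⊥bis P2·P0 via (20.63,19.74): [(0, 0.9798) (0, 0) (32, 0) (32, 30.0795)]  |A|=496.9484
3. ⊥bis P2·P1 via (17.65,25.035): [(0, 0.9798) (0, 0) (32, 0) (32, 30.0795)]  |A|=496.9484
4. ⊥bis P2·P3 via (25.955,27.44): [(28.5073, 26.9033) (0, 0.9798) (0, 0) (32, 0) (32, 26.169)]  |A|=490.1192
5. ⊥bis P2·P4 via (19.175,21.94): [(28.5073, 26.9033) (0, 0.9798) (0, 0) (32, 0) (32, 26.169)]  |A|=490.1192
6. ⊥bis P2·P5 via (26.725,28.86): [(28.5073, 26.9033) (0, 0.9798) (0, 0) (32, 0) (32, 26.169)]  |A|=490.1192
7. ⊥bis P2·P6 via (12.83,11.38): [(28.5073, 26.9033) (12.4146, 12.2692) (18.1463, 0) (32, 0) (32, 26.169)]  |A|=372.7172
8. ⊥bis P2·P7 via (12.63,21.215): [(28.5073, 26.9033) (12.4146, 12.2692) (18.1463, 0) (32, 0) (32, 26.169)]  |A|=372.7172
9. canonical 5-gon: [(28.5073, 26.9033) (12.4146, 12.2692) (18.1463, 0) (32, 0) (32, 26.169)]
10. shoelace: 372.7172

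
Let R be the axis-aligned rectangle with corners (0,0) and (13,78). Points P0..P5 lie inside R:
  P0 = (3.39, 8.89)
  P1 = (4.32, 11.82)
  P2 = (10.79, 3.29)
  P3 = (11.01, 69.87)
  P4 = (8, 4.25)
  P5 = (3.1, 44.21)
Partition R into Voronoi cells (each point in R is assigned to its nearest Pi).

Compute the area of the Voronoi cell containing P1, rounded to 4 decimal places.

1. box [0,13]×[0,78]: [(0, 0) (13, 0) (13, 78) (0, 78)]
2. ⊥bis P1·P0 via (3.855,10.355): [(0, 11.5786) (13, 7.4523) (13, 78) (0, 78)]  |A|=890.299
3. ⊥bis P1·P2 via (7.555,7.555): [(0, 11.5786) (9.0659, 8.701) (13, 11.685) (13, 78) (0, 78)]  |A|=881.9731
4. ⊥bis P1·P3 via (7.665,40.845): [(0, 41.7284) (0, 11.5786) (9.0659, 8.701) (13, 11.685) (13, 40.2302)]  |A|=400.7035
5. ⊥bis P1·P4 via (6.16,8.035): [(0, 41.7284) (0, 11.5786) (8.1367, 8.996) (11.8071, 10.7802) (13, 11.685) (13, 40.2302)]  |A|=399.3333
6. ⊥bis P1·P5 via (3.71,28.015): [(0, 27.8753) (0, 11.5786) (8.1367, 8.996) (11.8071, 10.7802) (13, 11.685) (13, 28.3649)]  |A|=232.164
7. canonical 6-gon: [(0, 27.8753) (0, 11.5786) (8.1367, 8.996) (11.8071, 10.7802) (13, 11.685) (13, 28.3649)]
8. shoelace: 232.164

Area of P1's cell: 232.1640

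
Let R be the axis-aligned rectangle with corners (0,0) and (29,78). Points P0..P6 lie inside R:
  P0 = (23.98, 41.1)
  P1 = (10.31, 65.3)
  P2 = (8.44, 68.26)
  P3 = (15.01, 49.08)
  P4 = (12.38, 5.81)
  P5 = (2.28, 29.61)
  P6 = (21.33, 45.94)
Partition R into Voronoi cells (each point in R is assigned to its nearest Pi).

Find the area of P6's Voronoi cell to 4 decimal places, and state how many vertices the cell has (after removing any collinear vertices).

1. box [0,29]×[0,78]: [(0, 0) (29, 0) (29, 78) (0, 78)]
2. ⊥bis P6·P0 via (22.655,43.52): [(0, 31.1159) (29, 46.994) (29, 78) (0, 78)]  |A|=1129.4059
3. ⊥bis P6·P1 via (15.82,55.62): [(0, 46.615) (0, 31.1159) (29, 46.994) (29, 63.1223)]  |A|=458.5964
4. ⊥bis P6·P2 via (14.885,57.1): [(0, 46.615) (0, 31.1159) (29, 46.994) (29, 63.1223)]  |A|=458.5964
5. ⊥bis P6·P3 via (18.17,47.51): [(24.7149, 60.6831) (13.7709, 38.6558) (29, 46.994) (29, 63.1223)]  |A|=156.6572
6. ⊥bis P6·P4 via (16.855,25.875): [(24.7149, 60.6831) (13.7709, 38.6558) (29, 46.994) (29, 63.1223)]  |A|=156.6572
7. ⊥bis P6·P5 via (11.805,37.775): [(24.7149, 60.6831) (13.7709, 38.6558) (29, 46.994) (29, 63.1223)]  |A|=156.6572
8. canonical 4-gon: [(24.7149, 60.6831) (13.7709, 38.6558) (29, 46.994) (29, 63.1223)]
9. shoelace: 156.6572

Area of P6's cell: 156.6572 (4 vertices)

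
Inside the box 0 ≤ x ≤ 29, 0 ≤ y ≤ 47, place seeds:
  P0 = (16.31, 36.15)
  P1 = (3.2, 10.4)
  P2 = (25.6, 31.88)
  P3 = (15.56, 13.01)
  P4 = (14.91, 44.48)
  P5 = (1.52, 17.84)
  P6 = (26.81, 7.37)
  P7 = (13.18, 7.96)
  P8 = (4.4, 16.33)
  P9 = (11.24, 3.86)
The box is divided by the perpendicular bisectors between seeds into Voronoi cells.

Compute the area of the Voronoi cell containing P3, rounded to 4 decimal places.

1. box [0,29]×[0,47]: [(0, 0) (29, 0) (29, 47) (0, 47)]
2. ⊥bis P3·P0 via (15.935,24.58): [(0, 25.0965) (0, 0) (29, 0) (29, 24.1565)]  |A|=714.1688
3. ⊥bis P3·P1 via (9.38,11.705): [(6.5973, 24.8826) (11.8517, 0) (29, 0) (29, 24.1565)]  |A|=483.9331
4. ⊥bis P3·P2 via (20.58,22.445): [(16.6083, 24.5582) (6.5973, 24.8826) (11.8517, 0) (29, 0) (29, 17.965)]  |A|=445.5716
5. ⊥bis P3·P4 via (15.235,28.745): [(16.6083, 24.5582) (6.5973, 24.8826) (11.8517, 0) (29, 0) (29, 17.965)]  |A|=445.5716
6. ⊥bis P3·P5 via (8.54,15.425): [(16.6083, 24.5582) (11.7363, 24.7161) (8.5737, 15.5231) (11.8517, 0) (29, 0) (29, 17.965)]  |A|=421.6871
7. ⊥bis P3·P6 via (21.185,10.19): [(25.9077, 19.6103) (16.6083, 24.5582) (11.7363, 24.7161) (8.5737, 15.5231) (11.8517, 0) (16.0764, 0)]  |A|=267.1927
8. ⊥bis P3·P7 via (14.37,10.485): [(20.0022, 7.8306) (25.9077, 19.6103) (16.6083, 24.5582) (11.7363, 24.7161) (8.5737, 15.5231) (9.1146, 12.9618)]  |A|=187.1126
9. ⊥bis P3·P8 via (9.98,14.67): [(9.4279, 12.8141) (20.0022, 7.8306) (25.9077, 19.6103) (16.6083, 24.5582) (12.9569, 24.6765)]  |A|=171.2325
10. ⊥bis P3·P9 via (13.4,8.435): [(9.4279, 12.8141) (20.0022, 7.8306) (25.9077, 19.6103) (16.6083, 24.5582) (12.9569, 24.6765)]  |A|=171.2325
11. canonical 5-gon: [(9.4279, 12.8141) (20.0022, 7.8306) (25.9077, 19.6103) (16.6083, 24.5582) (12.9569, 24.6765)]
12. shoelace: 171.2325

Area of P3's cell: 171.2325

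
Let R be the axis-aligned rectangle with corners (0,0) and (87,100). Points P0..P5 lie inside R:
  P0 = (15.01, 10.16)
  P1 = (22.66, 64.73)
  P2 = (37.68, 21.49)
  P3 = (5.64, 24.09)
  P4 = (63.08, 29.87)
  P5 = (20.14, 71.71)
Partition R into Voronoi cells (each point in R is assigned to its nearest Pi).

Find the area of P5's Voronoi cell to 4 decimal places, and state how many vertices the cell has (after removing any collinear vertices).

Area of P5's cell: 2048.2193 (5 vertices)

1. box [0,87]×[0,100]: [(0, 0) (87, 0) (87, 100) (0, 100)]
2. ⊥bis P5·P0 via (17.575,40.935): [(0, 42.3998) (87, 35.1486) (87, 100) (0, 100)]  |A|=5326.6418
3. ⊥bis P5·P1 via (21.4,68.22): [(0, 60.4939) (87, 91.9037) (87, 100) (0, 100)]  |A|=2070.7047
4. ⊥bis P5·P2 via (28.91,46.6): [(0, 60.4939) (87, 91.9037) (87, 100) (0, 100)]  |A|=2070.7047
5. ⊥bis P5·P3 via (12.89,47.9): [(0, 60.4939) (87, 91.9037) (87, 100) (0, 100)]  |A|=2070.7047
6. ⊥bis P5·P4 via (41.61,50.79): [(0, 60.4939) (78.7781, 88.9353) (87, 97.3733) (87, 100) (0, 100)]  |A|=2048.2193
7. canonical 5-gon: [(0, 60.4939) (78.7781, 88.9353) (87, 97.3733) (87, 100) (0, 100)]
8. shoelace: 2048.2193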